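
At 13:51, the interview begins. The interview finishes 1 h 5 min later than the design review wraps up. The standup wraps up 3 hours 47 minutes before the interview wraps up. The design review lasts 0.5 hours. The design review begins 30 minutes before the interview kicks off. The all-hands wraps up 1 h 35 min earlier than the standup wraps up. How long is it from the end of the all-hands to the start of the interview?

The design review starts at 13:51 − 30 min = 13:21.
The design review ends at 13:21 + 30 min = 13:51.
The interview ends at 13:51 + 65 min = 14:56.
The standup ends at 14:56 − 227 min = 11:09.
The all-hands ends at 11:09 − 95 min = 09:34.
From 09:34 to 13:51 is 4 h 17 min.

4 h 17 min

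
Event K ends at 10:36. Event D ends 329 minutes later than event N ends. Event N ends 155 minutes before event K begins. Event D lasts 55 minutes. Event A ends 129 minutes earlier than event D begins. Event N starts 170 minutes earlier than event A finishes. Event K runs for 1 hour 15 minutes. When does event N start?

06:21

Event K starts at 10:36 − 75 min = 09:21.
Event N ends at 09:21 − 155 min = 06:46.
Event D ends at 06:46 + 329 min = 12:15.
Event D starts at 12:15 − 55 min = 11:20.
Event A ends at 11:20 − 129 min = 09:11.
Event N starts at 09:11 − 170 min = 06:21.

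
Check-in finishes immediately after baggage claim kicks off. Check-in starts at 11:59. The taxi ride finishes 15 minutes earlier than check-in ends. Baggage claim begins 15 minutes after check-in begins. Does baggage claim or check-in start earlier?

check-in

Baggage claim starts at 11:59 + 15 min = 12:14.
Baggage claim starts at 12:14 and check-in starts at 11:59, so check-in is first.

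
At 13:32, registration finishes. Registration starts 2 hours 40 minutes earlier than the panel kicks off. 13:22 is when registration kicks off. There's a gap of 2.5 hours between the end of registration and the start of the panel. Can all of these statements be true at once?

The panel starts at 13:32 + 150 min = 16:02.
Registration starts at 16:02 − 160 min = 13:22.
That matches the stated 13:22, so the schedule is consistent.

Yes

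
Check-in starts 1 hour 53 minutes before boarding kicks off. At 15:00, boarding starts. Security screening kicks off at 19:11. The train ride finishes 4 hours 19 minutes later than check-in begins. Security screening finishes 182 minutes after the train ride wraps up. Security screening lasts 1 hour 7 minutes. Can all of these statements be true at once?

No

Check-in starts at 15:00 − 113 min = 13:07.
The train ride ends at 13:07 + 259 min = 17:26.
Security screening ends at 17:26 + 182 min = 20:28.
Security screening starts at 20:28 − 67 min = 19:21.
But security screening is also said to start at 19:11 — a 10-minute conflict.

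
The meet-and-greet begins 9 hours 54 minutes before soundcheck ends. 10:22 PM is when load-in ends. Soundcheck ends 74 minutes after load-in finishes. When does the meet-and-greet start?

Soundcheck ends at 10:22 PM + 74 min = 11:36 PM.
The meet-and-greet starts at 11:36 PM − 594 min = 1:42 PM.

1:42 PM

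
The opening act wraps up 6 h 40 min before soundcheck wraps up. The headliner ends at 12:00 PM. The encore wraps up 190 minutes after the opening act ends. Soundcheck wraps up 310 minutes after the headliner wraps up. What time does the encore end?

1:40 PM

Soundcheck ends at 12:00 PM + 310 min = 5:10 PM.
The opening act ends at 5:10 PM − 400 min = 10:30 AM.
The encore ends at 10:30 AM + 190 min = 1:40 PM.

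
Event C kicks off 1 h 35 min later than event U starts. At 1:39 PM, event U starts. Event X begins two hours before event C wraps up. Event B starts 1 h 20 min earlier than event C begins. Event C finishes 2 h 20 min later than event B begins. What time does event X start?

Event C starts at 1:39 PM + 95 min = 3:14 PM.
Event B starts at 3:14 PM − 80 min = 1:54 PM.
Event C ends at 1:54 PM + 140 min = 4:14 PM.
Event X starts at 4:14 PM − 120 min = 2:14 PM.

2:14 PM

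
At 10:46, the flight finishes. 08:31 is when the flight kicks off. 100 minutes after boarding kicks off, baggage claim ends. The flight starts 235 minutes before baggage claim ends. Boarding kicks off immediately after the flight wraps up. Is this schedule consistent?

Yes

Boarding starts at 10:46.
Baggage claim ends at 10:46 + 100 min = 12:26.
The flight starts at 12:26 − 235 min = 08:31.
That matches the stated 08:31, so the schedule is consistent.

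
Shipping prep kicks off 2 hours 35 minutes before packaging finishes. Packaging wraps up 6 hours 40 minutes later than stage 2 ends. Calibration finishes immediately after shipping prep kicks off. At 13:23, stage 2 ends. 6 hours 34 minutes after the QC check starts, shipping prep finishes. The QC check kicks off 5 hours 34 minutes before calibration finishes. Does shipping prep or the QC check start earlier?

Packaging ends at 13:23 + 400 min = 20:03.
Shipping prep starts at 20:03 − 155 min = 17:28.
So calibration ends at 17:28.
The QC check starts at 17:28 − 334 min = 11:54.
Shipping prep starts at 17:28 and the QC check starts at 11:54, so the QC check is first.

the QC check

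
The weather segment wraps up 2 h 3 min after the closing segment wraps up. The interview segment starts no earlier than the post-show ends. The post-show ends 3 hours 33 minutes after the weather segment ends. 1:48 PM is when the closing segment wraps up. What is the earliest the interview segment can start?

The weather segment ends at 1:48 PM + 123 min = 3:51 PM.
The post-show ends at 3:51 PM + 213 min = 7:24 PM.
The interview segment is bounded by the post-show, so the earliest it can start is 7:24 PM.

7:24 PM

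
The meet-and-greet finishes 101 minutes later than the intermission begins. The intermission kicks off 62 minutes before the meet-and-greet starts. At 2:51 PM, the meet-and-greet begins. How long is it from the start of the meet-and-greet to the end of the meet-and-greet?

The intermission starts at 2:51 PM − 62 min = 1:49 PM.
The meet-and-greet ends at 1:49 PM + 101 min = 3:30 PM.
From 2:51 PM to 3:30 PM is 39 minutes.

39 minutes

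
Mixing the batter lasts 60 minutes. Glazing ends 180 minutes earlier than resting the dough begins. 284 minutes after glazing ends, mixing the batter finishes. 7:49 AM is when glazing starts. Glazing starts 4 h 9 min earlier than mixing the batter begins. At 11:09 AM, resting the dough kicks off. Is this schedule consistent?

Glazing ends at 11:09 AM − 180 min = 8:09 AM.
Mixing the batter ends at 8:09 AM + 284 min = 12:53 PM.
Mixing the batter starts at 12:53 PM − 60 min = 11:53 AM.
Glazing starts at 11:53 AM − 249 min = 7:44 AM.
But glazing is also said to start at 7:49 AM — a 5-minute conflict.

No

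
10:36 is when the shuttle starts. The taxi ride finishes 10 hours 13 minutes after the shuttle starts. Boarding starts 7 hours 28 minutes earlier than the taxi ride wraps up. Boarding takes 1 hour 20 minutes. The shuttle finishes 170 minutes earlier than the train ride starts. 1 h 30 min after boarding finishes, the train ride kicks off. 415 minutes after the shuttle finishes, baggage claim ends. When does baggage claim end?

20:16

The taxi ride ends at 10:36 + 613 min = 20:49.
Boarding starts at 20:49 − 448 min = 13:21.
Boarding ends at 13:21 + 80 min = 14:41.
The train ride starts at 14:41 + 90 min = 16:11.
The shuttle ends at 16:11 − 170 min = 13:21.
Baggage claim ends at 13:21 + 415 min = 20:16.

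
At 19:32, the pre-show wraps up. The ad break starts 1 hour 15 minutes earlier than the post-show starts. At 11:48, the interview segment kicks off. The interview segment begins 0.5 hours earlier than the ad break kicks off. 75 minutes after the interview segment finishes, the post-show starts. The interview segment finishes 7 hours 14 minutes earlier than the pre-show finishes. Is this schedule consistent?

The interview segment ends at 19:32 − 434 min = 12:18.
The post-show starts at 12:18 + 75 min = 13:33.
The ad break starts at 13:33 − 75 min = 12:18.
The interview segment starts at 12:18 − 30 min = 11:48.
That matches the stated 11:48, so the schedule is consistent.

Yes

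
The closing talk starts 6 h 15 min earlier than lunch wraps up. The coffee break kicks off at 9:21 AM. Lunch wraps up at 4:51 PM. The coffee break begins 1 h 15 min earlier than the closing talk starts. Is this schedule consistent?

Yes

The closing talk starts at 4:51 PM − 375 min = 10:36 AM.
The coffee break starts at 10:36 AM − 75 min = 9:21 AM.
That matches the stated 9:21 AM, so the schedule is consistent.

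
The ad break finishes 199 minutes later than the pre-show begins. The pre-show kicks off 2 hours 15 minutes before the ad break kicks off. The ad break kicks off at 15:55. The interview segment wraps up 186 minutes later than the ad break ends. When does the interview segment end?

20:05

The pre-show starts at 15:55 − 135 min = 13:40.
The ad break ends at 13:40 + 199 min = 16:59.
The interview segment ends at 16:59 + 186 min = 20:05.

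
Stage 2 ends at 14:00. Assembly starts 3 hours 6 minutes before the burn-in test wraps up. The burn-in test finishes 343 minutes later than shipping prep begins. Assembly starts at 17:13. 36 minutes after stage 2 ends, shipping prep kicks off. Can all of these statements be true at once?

Yes

Shipping prep starts at 14:00 + 36 min = 14:36.
The burn-in test ends at 14:36 + 343 min = 20:19.
Assembly starts at 20:19 − 186 min = 17:13.
That matches the stated 17:13, so the schedule is consistent.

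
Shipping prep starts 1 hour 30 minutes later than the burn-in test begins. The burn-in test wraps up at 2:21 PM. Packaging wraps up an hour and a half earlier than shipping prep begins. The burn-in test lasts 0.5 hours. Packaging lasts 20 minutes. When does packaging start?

The burn-in test starts at 2:21 PM − 30 min = 1:51 PM.
Shipping prep starts at 1:51 PM + 90 min = 3:21 PM.
Packaging ends at 3:21 PM − 90 min = 1:51 PM.
Packaging starts at 1:51 PM − 20 min = 1:31 PM.

1:31 PM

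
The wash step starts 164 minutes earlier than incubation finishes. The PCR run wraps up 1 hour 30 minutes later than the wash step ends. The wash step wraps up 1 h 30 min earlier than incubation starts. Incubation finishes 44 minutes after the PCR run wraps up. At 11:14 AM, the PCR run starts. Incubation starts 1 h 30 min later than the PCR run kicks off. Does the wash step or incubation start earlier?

Incubation starts at 11:14 AM + 90 min = 12:44 PM.
The wash step ends at 12:44 PM − 90 min = 11:14 AM.
The PCR run ends at 11:14 AM + 90 min = 12:44 PM.
Incubation ends at 12:44 PM + 44 min = 1:28 PM.
The wash step starts at 1:28 PM − 164 min = 10:44 AM.
The wash step starts at 10:44 AM and incubation starts at 12:44 PM, so the wash step is first.

the wash step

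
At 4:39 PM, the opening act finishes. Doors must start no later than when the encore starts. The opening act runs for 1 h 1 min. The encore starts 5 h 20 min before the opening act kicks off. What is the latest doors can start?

10:18 AM

The opening act starts at 4:39 PM − 61 min = 3:38 PM.
The encore starts at 3:38 PM − 320 min = 10:18 AM.
Doors is bounded by the encore, so the latest it can start is 10:18 AM.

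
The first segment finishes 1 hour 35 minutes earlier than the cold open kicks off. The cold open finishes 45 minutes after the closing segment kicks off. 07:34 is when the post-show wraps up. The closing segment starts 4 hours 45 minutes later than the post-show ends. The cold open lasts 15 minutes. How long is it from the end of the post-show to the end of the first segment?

The closing segment starts at 07:34 + 285 min = 12:19.
The cold open ends at 12:19 + 45 min = 13:04.
The cold open starts at 13:04 − 15 min = 12:49.
The first segment ends at 12:49 − 95 min = 11:14.
From 07:34 to 11:14 is 220 minutes.

220 minutes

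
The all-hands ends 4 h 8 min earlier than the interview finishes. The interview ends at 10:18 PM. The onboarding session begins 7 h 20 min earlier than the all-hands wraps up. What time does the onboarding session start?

10:50 AM

The all-hands ends at 10:18 PM − 248 min = 6:10 PM.
The onboarding session starts at 6:10 PM − 440 min = 10:50 AM.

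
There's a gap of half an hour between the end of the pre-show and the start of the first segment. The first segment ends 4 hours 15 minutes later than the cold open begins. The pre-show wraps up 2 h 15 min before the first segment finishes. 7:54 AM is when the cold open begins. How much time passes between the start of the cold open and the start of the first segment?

2 hours 30 minutes

The first segment ends at 7:54 AM + 255 min = 12:09 PM.
The pre-show ends at 12:09 PM − 135 min = 9:54 AM.
The first segment starts at 9:54 AM + 30 min = 10:24 AM.
From 7:54 AM to 10:24 AM is 2 hours 30 minutes.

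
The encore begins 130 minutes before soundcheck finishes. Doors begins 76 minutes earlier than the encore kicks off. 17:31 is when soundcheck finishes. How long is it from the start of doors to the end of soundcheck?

3 hours 26 minutes

The encore starts at 17:31 − 130 min = 15:21.
Doors starts at 15:21 − 76 min = 14:05.
From 14:05 to 17:31 is 3 hours 26 minutes.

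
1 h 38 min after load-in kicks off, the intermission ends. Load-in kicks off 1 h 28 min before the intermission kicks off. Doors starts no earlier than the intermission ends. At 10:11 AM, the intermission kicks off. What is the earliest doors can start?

Load-in starts at 10:11 AM − 88 min = 8:43 AM.
The intermission ends at 8:43 AM + 98 min = 10:21 AM.
Doors is bounded by the intermission, so the earliest it can start is 10:21 AM.

10:21 AM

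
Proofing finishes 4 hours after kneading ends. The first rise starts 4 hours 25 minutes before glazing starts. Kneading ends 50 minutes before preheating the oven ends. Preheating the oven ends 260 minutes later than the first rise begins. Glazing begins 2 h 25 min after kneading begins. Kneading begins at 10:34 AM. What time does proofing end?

Glazing starts at 10:34 AM + 145 min = 12:59 PM.
The first rise starts at 12:59 PM − 265 min = 8:34 AM.
Preheating the oven ends at 8:34 AM + 260 min = 12:54 PM.
Kneading ends at 12:54 PM − 50 min = 12:04 PM.
Proofing ends at 12:04 PM + 240 min = 4:04 PM.

4:04 PM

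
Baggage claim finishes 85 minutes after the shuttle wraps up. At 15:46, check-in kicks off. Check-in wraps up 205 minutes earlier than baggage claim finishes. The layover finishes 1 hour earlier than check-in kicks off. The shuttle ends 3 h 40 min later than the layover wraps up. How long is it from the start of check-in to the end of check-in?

40 minutes

The layover ends at 15:46 − 60 min = 14:46.
The shuttle ends at 14:46 + 220 min = 18:26.
Baggage claim ends at 18:26 + 85 min = 19:51.
Check-in ends at 19:51 − 205 min = 16:26.
From 15:46 to 16:26 is 40 minutes.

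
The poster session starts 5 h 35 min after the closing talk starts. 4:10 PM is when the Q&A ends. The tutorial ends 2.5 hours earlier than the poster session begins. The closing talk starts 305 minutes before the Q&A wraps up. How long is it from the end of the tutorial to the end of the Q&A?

two hours

The closing talk starts at 4:10 PM − 305 min = 11:05 AM.
The poster session starts at 11:05 AM + 335 min = 4:40 PM.
The tutorial ends at 4:40 PM − 150 min = 2:10 PM.
From 2:10 PM to 4:10 PM is two hours.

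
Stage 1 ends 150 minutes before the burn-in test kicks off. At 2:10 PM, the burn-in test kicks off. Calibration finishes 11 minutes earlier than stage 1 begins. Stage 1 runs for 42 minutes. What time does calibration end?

Stage 1 ends at 2:10 PM − 150 min = 11:40 AM.
Stage 1 starts at 11:40 AM − 42 min = 10:58 AM.
Calibration ends at 10:58 AM − 11 min = 10:47 AM.

10:47 AM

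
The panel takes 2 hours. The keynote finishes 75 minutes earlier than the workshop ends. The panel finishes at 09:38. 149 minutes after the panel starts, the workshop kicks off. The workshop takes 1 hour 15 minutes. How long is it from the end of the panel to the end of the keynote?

29 minutes

The panel starts at 09:38 − 120 min = 07:38.
The workshop starts at 07:38 + 149 min = 10:07.
The workshop ends at 10:07 + 75 min = 11:22.
The keynote ends at 11:22 − 75 min = 10:07.
From 09:38 to 10:07 is 29 minutes.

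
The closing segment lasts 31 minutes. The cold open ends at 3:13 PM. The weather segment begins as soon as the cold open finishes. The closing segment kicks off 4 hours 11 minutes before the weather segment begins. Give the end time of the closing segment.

11:33 AM

The weather segment starts at 3:13 PM.
The closing segment starts at 3:13 PM − 251 min = 11:02 AM.
The closing segment ends at 11:02 AM + 31 min = 11:33 AM.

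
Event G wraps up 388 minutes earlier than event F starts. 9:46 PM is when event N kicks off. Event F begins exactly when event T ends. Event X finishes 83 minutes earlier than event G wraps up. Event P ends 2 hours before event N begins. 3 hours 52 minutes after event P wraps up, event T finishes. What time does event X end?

3:47 PM

Event P ends at 9:46 PM − 120 min = 7:46 PM.
Event T ends at 7:46 PM + 232 min = 11:38 PM.
So event F starts at 11:38 PM.
Event G ends at 11:38 PM − 388 min = 5:10 PM.
Event X ends at 5:10 PM − 83 min = 3:47 PM.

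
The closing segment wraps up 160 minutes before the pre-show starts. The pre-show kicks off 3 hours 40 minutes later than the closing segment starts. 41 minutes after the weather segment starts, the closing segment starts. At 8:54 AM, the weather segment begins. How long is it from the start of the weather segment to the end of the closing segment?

1 hour 41 minutes

The closing segment starts at 8:54 AM + 41 min = 9:35 AM.
The pre-show starts at 9:35 AM + 220 min = 1:15 PM.
The closing segment ends at 1:15 PM − 160 min = 10:35 AM.
From 8:54 AM to 10:35 AM is 1 hour 41 minutes.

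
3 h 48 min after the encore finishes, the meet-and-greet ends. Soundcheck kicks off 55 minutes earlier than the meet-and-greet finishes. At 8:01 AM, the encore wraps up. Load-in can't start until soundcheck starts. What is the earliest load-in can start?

The meet-and-greet ends at 8:01 AM + 228 min = 11:49 AM.
Soundcheck starts at 11:49 AM − 55 min = 10:54 AM.
Load-in is bounded by soundcheck, so the earliest it can start is 10:54 AM.

10:54 AM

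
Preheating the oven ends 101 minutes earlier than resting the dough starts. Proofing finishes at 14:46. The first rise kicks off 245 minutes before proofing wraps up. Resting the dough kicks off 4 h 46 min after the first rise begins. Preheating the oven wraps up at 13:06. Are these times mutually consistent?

No

The first rise starts at 14:46 − 245 min = 10:41.
Resting the dough starts at 10:41 + 286 min = 15:27.
Preheating the oven ends at 15:27 − 101 min = 13:46.
But preheating the oven is also said to end at 13:06 — a 40-minute conflict.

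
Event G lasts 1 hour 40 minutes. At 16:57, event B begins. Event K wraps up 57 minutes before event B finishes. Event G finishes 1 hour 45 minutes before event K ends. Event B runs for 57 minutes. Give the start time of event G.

Event B ends at 16:57 + 57 min = 17:54.
Event K ends at 17:54 − 57 min = 16:57.
Event G ends at 16:57 − 105 min = 15:12.
Event G starts at 15:12 − 100 min = 13:32.

13:32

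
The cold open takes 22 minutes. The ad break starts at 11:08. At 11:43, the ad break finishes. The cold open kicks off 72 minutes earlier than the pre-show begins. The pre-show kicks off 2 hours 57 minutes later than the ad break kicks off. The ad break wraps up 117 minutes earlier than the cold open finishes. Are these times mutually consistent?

The pre-show starts at 11:08 + 177 min = 14:05.
The cold open starts at 14:05 − 72 min = 12:53.
The cold open ends at 12:53 + 22 min = 13:15.
The ad break ends at 13:15 − 117 min = 11:18.
But the ad break is also said to end at 11:43 — a 25-minute conflict.

No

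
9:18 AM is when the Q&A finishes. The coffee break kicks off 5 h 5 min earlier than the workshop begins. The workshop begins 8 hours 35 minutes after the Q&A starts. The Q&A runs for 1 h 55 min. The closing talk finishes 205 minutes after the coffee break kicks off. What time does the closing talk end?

The Q&A starts at 9:18 AM − 115 min = 7:23 AM.
The workshop starts at 7:23 AM + 515 min = 3:58 PM.
The coffee break starts at 3:58 PM − 305 min = 10:53 AM.
The closing talk ends at 10:53 AM + 205 min = 2:18 PM.

2:18 PM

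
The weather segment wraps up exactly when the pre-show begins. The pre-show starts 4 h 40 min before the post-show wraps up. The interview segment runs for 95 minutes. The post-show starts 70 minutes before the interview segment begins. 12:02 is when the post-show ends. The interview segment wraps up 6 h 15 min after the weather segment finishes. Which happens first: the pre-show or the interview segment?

the pre-show

The pre-show starts at 12:02 − 280 min = 07:22.
So the weather segment ends at 07:22.
The interview segment ends at 07:22 + 375 min = 13:37.
The interview segment starts at 13:37 − 95 min = 12:02.
The pre-show starts at 07:22 and the interview segment starts at 12:02, so the pre-show is first.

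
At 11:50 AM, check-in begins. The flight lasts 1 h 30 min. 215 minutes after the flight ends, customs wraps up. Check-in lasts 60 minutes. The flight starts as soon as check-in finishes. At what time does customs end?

5:55 PM

Check-in ends at 11:50 AM + 60 min = 12:50 PM.
So the flight starts at 12:50 PM.
The flight ends at 12:50 PM + 90 min = 2:20 PM.
Customs ends at 2:20 PM + 215 min = 5:55 PM.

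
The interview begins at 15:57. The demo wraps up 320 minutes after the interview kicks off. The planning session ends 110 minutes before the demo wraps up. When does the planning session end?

The demo ends at 15:57 + 320 min = 21:17.
The planning session ends at 21:17 − 110 min = 19:27.

19:27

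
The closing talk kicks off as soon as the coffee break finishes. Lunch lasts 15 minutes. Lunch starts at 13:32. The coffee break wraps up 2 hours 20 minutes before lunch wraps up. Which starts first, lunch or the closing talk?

Lunch ends at 13:32 + 15 min = 13:47.
The coffee break ends at 13:47 − 140 min = 11:27.
So the closing talk starts at 11:27.
Lunch starts at 13:32 and the closing talk starts at 11:27, so the closing talk is first.

the closing talk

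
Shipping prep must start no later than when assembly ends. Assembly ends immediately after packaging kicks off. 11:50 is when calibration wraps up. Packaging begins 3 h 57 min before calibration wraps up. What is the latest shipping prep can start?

07:53

Packaging starts at 11:50 − 237 min = 07:53.
So assembly ends at 07:53.
Shipping prep is bounded by assembly, so the latest it can start is 07:53.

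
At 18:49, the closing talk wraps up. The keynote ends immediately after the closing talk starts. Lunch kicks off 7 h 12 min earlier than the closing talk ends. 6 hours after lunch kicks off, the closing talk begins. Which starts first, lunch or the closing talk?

Lunch starts at 18:49 − 432 min = 11:37.
The closing talk starts at 11:37 + 360 min = 17:37.
Lunch starts at 11:37 and the closing talk starts at 17:37, so lunch is first.

lunch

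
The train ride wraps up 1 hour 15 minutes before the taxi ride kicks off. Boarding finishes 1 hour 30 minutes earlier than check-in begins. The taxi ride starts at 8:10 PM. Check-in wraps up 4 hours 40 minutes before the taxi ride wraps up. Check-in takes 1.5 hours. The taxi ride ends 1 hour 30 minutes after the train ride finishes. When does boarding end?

12:45 PM

The train ride ends at 8:10 PM − 75 min = 6:55 PM.
The taxi ride ends at 6:55 PM + 90 min = 8:25 PM.
Check-in ends at 8:25 PM − 280 min = 3:45 PM.
Check-in starts at 3:45 PM − 90 min = 2:15 PM.
Boarding ends at 2:15 PM − 90 min = 12:45 PM.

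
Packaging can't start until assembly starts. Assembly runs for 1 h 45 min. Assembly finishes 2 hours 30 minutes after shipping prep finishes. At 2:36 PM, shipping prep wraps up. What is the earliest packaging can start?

3:21 PM

Assembly ends at 2:36 PM + 150 min = 5:06 PM.
Assembly starts at 5:06 PM − 105 min = 3:21 PM.
Packaging is bounded by assembly, so the earliest it can start is 3:21 PM.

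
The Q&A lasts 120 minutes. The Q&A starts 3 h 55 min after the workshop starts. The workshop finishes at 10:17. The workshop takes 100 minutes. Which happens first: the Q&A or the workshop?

The workshop starts at 10:17 − 100 min = 08:37.
The Q&A starts at 08:37 + 235 min = 12:32.
The Q&A starts at 12:32 and the workshop starts at 08:37, so the workshop is first.

the workshop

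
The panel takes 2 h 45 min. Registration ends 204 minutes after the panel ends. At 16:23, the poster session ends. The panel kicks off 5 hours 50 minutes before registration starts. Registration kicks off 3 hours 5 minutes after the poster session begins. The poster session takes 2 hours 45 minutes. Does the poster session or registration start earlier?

the poster session

The poster session starts at 16:23 − 165 min = 13:38.
Registration starts at 13:38 + 185 min = 16:43.
The poster session starts at 13:38 and registration starts at 16:43, so the poster session is first.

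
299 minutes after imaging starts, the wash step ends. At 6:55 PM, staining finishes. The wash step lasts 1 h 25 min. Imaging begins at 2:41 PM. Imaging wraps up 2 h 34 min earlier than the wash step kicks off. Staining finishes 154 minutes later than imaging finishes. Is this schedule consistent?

No

The wash step ends at 2:41 PM + 299 min = 7:40 PM.
The wash step starts at 7:40 PM − 85 min = 6:15 PM.
Imaging ends at 6:15 PM − 154 min = 3:41 PM.
Staining ends at 3:41 PM + 154 min = 6:15 PM.
But staining is also said to end at 6:55 PM — a 40-minute conflict.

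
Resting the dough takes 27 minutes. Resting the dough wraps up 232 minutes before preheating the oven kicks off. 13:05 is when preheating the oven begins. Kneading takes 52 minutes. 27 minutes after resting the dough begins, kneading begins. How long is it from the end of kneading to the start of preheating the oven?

Resting the dough ends at 13:05 − 232 min = 09:13.
Resting the dough starts at 09:13 − 27 min = 08:46.
Kneading starts at 08:46 + 27 min = 09:13.
Kneading ends at 09:13 + 52 min = 10:05.
From 10:05 to 13:05 is 180 minutes.

180 minutes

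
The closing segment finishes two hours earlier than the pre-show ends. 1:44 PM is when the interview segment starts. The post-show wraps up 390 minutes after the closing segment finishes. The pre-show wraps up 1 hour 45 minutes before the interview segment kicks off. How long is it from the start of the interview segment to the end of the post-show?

The pre-show ends at 1:44 PM − 105 min = 11:59 AM.
The closing segment ends at 11:59 AM − 120 min = 9:59 AM.
The post-show ends at 9:59 AM + 390 min = 4:29 PM.
From 1:44 PM to 4:29 PM is 2 hours 45 minutes.

2 hours 45 minutes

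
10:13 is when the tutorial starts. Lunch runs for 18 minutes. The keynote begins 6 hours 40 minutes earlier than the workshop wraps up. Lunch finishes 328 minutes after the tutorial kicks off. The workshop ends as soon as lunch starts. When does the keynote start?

08:43

Lunch ends at 10:13 + 328 min = 15:41.
Lunch starts at 15:41 − 18 min = 15:23.
So the workshop ends at 15:23.
The keynote starts at 15:23 − 400 min = 08:43.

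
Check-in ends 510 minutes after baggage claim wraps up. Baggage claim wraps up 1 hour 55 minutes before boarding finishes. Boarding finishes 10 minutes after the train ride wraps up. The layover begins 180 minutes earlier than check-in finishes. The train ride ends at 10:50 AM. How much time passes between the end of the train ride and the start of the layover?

Boarding ends at 10:50 AM + 10 min = 11:00 AM.
Baggage claim ends at 11:00 AM − 115 min = 9:05 AM.
Check-in ends at 9:05 AM + 510 min = 5:35 PM.
The layover starts at 5:35 PM − 180 min = 2:35 PM.
From 10:50 AM to 2:35 PM is 3 h 45 min.

3 h 45 min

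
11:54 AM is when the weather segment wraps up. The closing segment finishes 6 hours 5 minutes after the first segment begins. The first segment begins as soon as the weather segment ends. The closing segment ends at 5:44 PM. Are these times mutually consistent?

No

The first segment starts at 11:54 AM.
The closing segment ends at 11:54 AM + 365 min = 5:59 PM.
But the closing segment is also said to end at 5:44 PM — a 15-minute conflict.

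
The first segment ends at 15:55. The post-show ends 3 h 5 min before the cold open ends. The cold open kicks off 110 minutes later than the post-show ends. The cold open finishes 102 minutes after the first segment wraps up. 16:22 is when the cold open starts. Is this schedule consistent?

The cold open ends at 15:55 + 102 min = 17:37.
The post-show ends at 17:37 − 185 min = 14:32.
The cold open starts at 14:32 + 110 min = 16:22.
That matches the stated 16:22, so the schedule is consistent.

Yes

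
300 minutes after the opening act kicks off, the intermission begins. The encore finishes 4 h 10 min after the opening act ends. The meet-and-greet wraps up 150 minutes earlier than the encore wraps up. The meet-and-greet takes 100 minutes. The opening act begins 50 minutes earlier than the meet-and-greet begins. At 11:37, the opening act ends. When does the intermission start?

The encore ends at 11:37 + 250 min = 15:47.
The meet-and-greet ends at 15:47 − 150 min = 13:17.
The meet-and-greet starts at 13:17 − 100 min = 11:37.
The opening act starts at 11:37 − 50 min = 10:47.
The intermission starts at 10:47 + 300 min = 15:47.

15:47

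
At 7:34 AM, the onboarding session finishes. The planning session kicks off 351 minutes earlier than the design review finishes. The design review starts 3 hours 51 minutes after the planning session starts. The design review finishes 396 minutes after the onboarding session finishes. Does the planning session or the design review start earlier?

the planning session

The design review ends at 7:34 AM + 396 min = 2:10 PM.
The planning session starts at 2:10 PM − 351 min = 8:19 AM.
The design review starts at 8:19 AM + 231 min = 12:10 PM.
The planning session starts at 8:19 AM and the design review starts at 12:10 PM, so the planning session is first.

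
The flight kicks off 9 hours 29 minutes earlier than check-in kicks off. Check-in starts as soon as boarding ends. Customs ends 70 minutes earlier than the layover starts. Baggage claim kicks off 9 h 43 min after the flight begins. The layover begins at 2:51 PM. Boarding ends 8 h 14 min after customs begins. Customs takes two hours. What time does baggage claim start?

8:09 PM

Customs ends at 2:51 PM − 70 min = 1:41 PM.
Customs starts at 1:41 PM − 120 min = 11:41 AM.
Boarding ends at 11:41 AM + 494 min = 7:55 PM.
So check-in starts at 7:55 PM.
The flight starts at 7:55 PM − 569 min = 10:26 AM.
Baggage claim starts at 10:26 AM + 583 min = 8:09 PM.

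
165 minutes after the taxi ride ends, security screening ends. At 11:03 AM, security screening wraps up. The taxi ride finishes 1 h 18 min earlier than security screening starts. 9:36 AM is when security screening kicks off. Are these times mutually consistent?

The taxi ride ends at 9:36 AM − 78 min = 8:18 AM.
Security screening ends at 8:18 AM + 165 min = 11:03 AM.
That matches the stated 11:03 AM, so the schedule is consistent.

Yes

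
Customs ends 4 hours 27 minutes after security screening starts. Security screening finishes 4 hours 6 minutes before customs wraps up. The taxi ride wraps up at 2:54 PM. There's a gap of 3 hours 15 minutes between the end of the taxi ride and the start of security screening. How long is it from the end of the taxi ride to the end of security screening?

Security screening starts at 2:54 PM + 195 min = 6:09 PM.
Customs ends at 6:09 PM + 267 min = 10:36 PM.
Security screening ends at 10:36 PM − 246 min = 6:30 PM.
From 2:54 PM to 6:30 PM is 3 hours 36 minutes.

3 hours 36 minutes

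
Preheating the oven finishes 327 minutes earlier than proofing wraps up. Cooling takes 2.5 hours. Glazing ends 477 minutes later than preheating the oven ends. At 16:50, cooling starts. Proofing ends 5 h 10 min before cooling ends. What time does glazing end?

16:40

Cooling ends at 16:50 + 150 min = 19:20.
Proofing ends at 19:20 − 310 min = 14:10.
Preheating the oven ends at 14:10 − 327 min = 08:43.
Glazing ends at 08:43 + 477 min = 16:40.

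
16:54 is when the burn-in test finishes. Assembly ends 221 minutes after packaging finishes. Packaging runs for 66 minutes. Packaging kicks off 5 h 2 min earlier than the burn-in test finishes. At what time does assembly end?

Packaging starts at 16:54 − 302 min = 11:52.
Packaging ends at 11:52 + 66 min = 12:58.
Assembly ends at 12:58 + 221 min = 16:39.

16:39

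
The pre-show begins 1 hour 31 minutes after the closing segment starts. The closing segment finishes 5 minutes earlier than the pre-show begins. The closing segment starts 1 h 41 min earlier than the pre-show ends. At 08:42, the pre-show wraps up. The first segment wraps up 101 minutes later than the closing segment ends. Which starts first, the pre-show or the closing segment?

the closing segment

The closing segment starts at 08:42 − 101 min = 07:01.
The pre-show starts at 07:01 + 91 min = 08:32.
The pre-show starts at 08:32 and the closing segment starts at 07:01, so the closing segment is first.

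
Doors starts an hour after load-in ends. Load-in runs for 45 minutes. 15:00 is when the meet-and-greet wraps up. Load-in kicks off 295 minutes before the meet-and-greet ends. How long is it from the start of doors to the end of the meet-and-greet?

Load-in starts at 15:00 − 295 min = 10:05.
Load-in ends at 10:05 + 45 min = 10:50.
Doors starts at 10:50 + 60 min = 11:50.
From 11:50 to 15:00 is 3 h 10 min.

3 h 10 min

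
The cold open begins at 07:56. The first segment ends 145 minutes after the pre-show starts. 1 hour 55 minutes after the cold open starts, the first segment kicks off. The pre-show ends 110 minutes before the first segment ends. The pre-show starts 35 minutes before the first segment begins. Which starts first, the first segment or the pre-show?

the pre-show

The first segment starts at 07:56 + 115 min = 09:51.
The pre-show starts at 09:51 − 35 min = 09:16.
The first segment starts at 09:51 and the pre-show starts at 09:16, so the pre-show is first.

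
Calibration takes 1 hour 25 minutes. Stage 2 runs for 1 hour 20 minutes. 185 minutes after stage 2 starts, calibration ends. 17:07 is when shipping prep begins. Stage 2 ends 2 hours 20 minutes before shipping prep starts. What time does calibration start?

Stage 2 ends at 17:07 − 140 min = 14:47.
Stage 2 starts at 14:47 − 80 min = 13:27.
Calibration ends at 13:27 + 185 min = 16:32.
Calibration starts at 16:32 − 85 min = 15:07.

15:07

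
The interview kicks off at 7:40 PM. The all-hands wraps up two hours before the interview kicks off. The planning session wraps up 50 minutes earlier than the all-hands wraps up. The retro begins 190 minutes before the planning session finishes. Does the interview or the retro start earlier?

The all-hands ends at 7:40 PM − 120 min = 5:40 PM.
The planning session ends at 5:40 PM − 50 min = 4:50 PM.
The retro starts at 4:50 PM − 190 min = 1:40 PM.
The interview starts at 7:40 PM and the retro starts at 1:40 PM, so the retro is first.

the retro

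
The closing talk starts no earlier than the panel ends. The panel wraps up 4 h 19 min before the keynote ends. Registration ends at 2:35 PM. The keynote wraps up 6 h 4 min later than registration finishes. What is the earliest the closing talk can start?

4:20 PM

The keynote ends at 2:35 PM + 364 min = 8:39 PM.
The panel ends at 8:39 PM − 259 min = 4:20 PM.
The closing talk is bounded by the panel, so the earliest it can start is 4:20 PM.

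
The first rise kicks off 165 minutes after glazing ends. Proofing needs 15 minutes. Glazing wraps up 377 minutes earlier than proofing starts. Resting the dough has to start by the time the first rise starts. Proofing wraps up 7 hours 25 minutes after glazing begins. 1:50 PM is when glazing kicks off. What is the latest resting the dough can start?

Proofing ends at 1:50 PM + 445 min = 9:15 PM.
Proofing starts at 9:15 PM − 15 min = 9:00 PM.
Glazing ends at 9:00 PM − 377 min = 2:43 PM.
The first rise starts at 2:43 PM + 165 min = 5:28 PM.
Resting the dough is bounded by the first rise, so the latest it can start is 5:28 PM.

5:28 PM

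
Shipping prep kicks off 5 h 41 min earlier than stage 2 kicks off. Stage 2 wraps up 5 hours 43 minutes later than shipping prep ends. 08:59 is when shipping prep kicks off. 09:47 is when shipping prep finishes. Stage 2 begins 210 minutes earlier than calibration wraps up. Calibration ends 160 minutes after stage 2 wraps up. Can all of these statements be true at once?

Stage 2 ends at 09:47 + 343 min = 15:30.
Calibration ends at 15:30 + 160 min = 18:10.
Stage 2 starts at 18:10 − 210 min = 14:40.
Shipping prep starts at 14:40 − 341 min = 08:59.
That matches the stated 08:59, so the schedule is consistent.

Yes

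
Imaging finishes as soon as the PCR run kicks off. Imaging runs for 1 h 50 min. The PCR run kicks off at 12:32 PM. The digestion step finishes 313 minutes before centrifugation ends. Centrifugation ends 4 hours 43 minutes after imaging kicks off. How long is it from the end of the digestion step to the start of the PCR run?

2 hours 20 minutes

Imaging ends at 12:32 PM.
Imaging starts at 12:32 PM − 110 min = 10:42 AM.
Centrifugation ends at 10:42 AM + 283 min = 3:25 PM.
The digestion step ends at 3:25 PM − 313 min = 10:12 AM.
From 10:12 AM to 12:32 PM is 2 hours 20 minutes.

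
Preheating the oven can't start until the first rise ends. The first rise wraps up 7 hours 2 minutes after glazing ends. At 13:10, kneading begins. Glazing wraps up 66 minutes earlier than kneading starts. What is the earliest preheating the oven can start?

Glazing ends at 13:10 − 66 min = 12:04.
The first rise ends at 12:04 + 422 min = 19:06.
Preheating the oven is bounded by the first rise, so the earliest it can start is 19:06.

19:06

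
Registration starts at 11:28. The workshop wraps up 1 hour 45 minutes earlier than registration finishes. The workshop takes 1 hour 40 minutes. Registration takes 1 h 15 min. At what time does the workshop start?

09:18

Registration ends at 11:28 + 75 min = 12:43.
The workshop ends at 12:43 − 105 min = 10:58.
The workshop starts at 10:58 − 100 min = 09:18.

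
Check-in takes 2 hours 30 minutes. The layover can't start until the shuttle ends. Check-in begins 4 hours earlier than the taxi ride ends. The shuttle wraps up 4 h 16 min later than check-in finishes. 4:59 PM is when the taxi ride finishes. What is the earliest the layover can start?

7:45 PM

Check-in starts at 4:59 PM − 240 min = 12:59 PM.
Check-in ends at 12:59 PM + 150 min = 3:29 PM.
The shuttle ends at 3:29 PM + 256 min = 7:45 PM.
The layover is bounded by the shuttle, so the earliest it can start is 7:45 PM.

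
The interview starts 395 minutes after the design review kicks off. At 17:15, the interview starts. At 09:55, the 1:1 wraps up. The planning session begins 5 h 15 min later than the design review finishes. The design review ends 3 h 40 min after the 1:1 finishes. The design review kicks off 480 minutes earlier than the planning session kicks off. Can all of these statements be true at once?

The design review ends at 09:55 + 220 min = 13:35.
The planning session starts at 13:35 + 315 min = 18:50.
The design review starts at 18:50 − 480 min = 10:50.
The interview starts at 10:50 + 395 min = 17:25.
But the interview is also said to start at 17:15 — a 10-minute conflict.

No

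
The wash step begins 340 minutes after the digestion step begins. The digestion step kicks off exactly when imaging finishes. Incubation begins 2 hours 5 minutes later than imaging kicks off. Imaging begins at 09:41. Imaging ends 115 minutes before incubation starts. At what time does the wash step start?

Incubation starts at 09:41 + 125 min = 11:46.
Imaging ends at 11:46 − 115 min = 09:51.
So the digestion step starts at 09:51.
The wash step starts at 09:51 + 340 min = 15:31.

15:31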